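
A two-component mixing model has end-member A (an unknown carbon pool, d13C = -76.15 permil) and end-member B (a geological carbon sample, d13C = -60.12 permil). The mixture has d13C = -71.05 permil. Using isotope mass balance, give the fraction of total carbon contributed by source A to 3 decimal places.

0.682

δ_mix = f_A·δ_A + (1 − f_A)·δ_B  ⇒  f_A = (δ_mix − δ_B)/(δ_A − δ_B)
f_A = (-71.05 − (-60.12)) / (-76.15 − (-60.12))
f_A = -10.93 / -16.03 = 0.6818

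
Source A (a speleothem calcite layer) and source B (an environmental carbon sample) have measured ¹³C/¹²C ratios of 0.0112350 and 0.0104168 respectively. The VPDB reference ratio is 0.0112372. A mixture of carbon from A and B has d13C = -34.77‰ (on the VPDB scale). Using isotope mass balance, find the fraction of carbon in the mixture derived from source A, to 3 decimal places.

0.525

δ_A = (0.0112350/0.0112372 − 1)×1000 = (0.999804 − 1)×1000 = -0.196‰
δ_B = (0.0104168/0.0112372 − 1)×1000 = (0.926992 − 1)×1000 = -73.008‰
f_A = (δ_mix − δ_B)/(δ_A − δ_B) = (-34.77 − (-73.008))/(-0.196 − (-73.008))
f_A = 38.238 / 72.812 = 0.5252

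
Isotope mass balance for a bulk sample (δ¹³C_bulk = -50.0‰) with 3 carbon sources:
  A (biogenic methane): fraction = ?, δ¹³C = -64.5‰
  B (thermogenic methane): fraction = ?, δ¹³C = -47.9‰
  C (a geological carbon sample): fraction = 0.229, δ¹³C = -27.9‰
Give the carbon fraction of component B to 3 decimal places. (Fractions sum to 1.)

Let f_B and f_A be the unknown fractions; fractions sum to 1 so f_B + f_A = 0.771.
Mass balance: Σ fᵢ·δᵢ = δ_bulk ⇒ f_B·(-47.9) + f_A·(-64.5) = -50.0 − (-6.389) = -43.611
Substitute f_A = 0.771 − f_B:
f_B·(-47.9 − -64.5) = -43.611 − 0.771×(-64.5) = 6.119
f_B = 6.119 / 16.6 = 0.3686

0.369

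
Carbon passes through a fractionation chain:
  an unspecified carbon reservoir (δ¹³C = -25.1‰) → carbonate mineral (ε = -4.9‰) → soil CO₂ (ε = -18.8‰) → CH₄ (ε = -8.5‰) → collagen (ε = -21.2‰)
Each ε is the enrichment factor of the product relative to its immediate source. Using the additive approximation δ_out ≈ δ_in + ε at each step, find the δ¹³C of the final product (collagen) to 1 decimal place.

step 1: δ ≈ -25.1 + (-4.9) = -30.0‰
step 2: δ ≈ -30.0 + (-18.8) = -48.8‰
step 3: δ ≈ -48.8 + (-8.5) = -57.3‰
step 4: δ ≈ -57.3 + (-21.2) = -78.5‰

-78.5‰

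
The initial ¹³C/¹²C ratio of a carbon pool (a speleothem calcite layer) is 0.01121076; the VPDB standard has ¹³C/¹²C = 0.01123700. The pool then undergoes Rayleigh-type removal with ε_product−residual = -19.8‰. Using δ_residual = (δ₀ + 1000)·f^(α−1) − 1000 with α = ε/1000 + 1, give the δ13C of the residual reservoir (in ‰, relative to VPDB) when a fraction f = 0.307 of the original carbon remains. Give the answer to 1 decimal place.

δ₀ = (0.01121076/0.01123700 − 1)×1000 = (0.997665 − 1)×1000 = -2.335‰
α − 1 = ε/1000 = -0.0198
f^(α−1) = 0.307^(-0.0198) = 1.023657
δ_res = (-2.335 + 1000) × 1.023657 − 1000 = 1021.267 − 1000 = 21.27‰

21.3‰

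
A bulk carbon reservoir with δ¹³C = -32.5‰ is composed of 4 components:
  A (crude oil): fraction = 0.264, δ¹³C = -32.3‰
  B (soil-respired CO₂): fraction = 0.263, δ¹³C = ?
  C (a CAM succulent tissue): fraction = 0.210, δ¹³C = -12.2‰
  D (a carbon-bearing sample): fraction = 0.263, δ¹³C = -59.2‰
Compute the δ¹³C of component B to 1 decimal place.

Isotope mass balance: δ_bulk = Σ fᵢ·δᵢ.
-32.5 = 0.264×(-32.3) + 0.263×δ_B + 0.210×(-12.2) + 0.263×(-59.2)
0.263·δ_B = -32.5 − (-26.659) = -5.841
δ_B = -5.841 / 0.263 = -22.21‰

-22.2‰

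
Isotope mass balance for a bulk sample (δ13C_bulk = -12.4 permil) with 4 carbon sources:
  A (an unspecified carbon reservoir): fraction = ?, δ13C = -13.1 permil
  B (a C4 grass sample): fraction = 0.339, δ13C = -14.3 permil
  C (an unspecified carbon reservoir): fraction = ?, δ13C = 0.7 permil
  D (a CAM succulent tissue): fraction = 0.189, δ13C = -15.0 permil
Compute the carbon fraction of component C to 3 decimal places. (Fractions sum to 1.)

Let f_C and f_A be the unknown fractions; fractions sum to 1 so f_C + f_A = 0.472.
Mass balance: Σ fᵢ·δᵢ = δ_bulk ⇒ f_C·(0.7) + f_A·(-13.1) = -12.4 − (-7.683) = -4.717
Substitute f_A = 0.472 − f_C:
f_C·(0.7 − -13.1) = -4.717 − 0.472×(-13.1) = 1.466
f_C = 1.466 / 13.8 = 0.1062

0.106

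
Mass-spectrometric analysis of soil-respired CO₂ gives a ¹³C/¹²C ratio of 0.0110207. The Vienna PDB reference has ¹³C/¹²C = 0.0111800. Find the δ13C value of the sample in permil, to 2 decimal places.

-14.25 permil

δ13C = (R_sample / R_standard − 1) × 1000
R_sample / R_standard = 0.0110207 / 0.0111800 = 0.985751
δ13C = (0.985751 − 1) × 1000 = -14.249 permil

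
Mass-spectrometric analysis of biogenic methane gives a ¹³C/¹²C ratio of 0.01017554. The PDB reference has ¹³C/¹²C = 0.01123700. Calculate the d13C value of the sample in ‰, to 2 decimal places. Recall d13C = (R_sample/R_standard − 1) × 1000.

d13C = (R_sample / R_standard − 1) × 1000
R_sample / R_standard = 0.01017554 / 0.01123700 = 0.905539
d13C = (0.905539 − 1) × 1000 = -94.461‰

-94.46‰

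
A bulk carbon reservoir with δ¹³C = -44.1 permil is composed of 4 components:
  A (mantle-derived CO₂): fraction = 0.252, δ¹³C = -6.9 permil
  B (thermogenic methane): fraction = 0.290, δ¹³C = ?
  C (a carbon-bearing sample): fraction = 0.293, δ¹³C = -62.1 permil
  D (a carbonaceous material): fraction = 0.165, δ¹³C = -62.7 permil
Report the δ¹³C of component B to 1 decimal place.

-47.7 permil

Isotope mass balance: δ_bulk = Σ fᵢ·δᵢ.
-44.1 = 0.252×(-6.9) + 0.290×δ_B + 0.293×(-62.1) + 0.165×(-62.7)
0.290·δ_B = -44.1 − (-30.280) = -13.820
δ_B = -13.820 / 0.290 = -47.66 permil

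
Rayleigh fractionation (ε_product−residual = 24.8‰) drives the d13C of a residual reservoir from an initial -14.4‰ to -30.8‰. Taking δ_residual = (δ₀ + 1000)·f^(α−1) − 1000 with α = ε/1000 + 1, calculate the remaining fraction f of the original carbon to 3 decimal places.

α − 1 = ε/1000 = 0.0248
(δ_res + 1000)/(δ₀ + 1000) = (-30.8 + 1000)/(-14.4 + 1000) = 969.2/985.6 = 0.983360
f = 0.983360^(1/0.0248) = exp(ln(0.983360)/0.0248) = exp(-0.01678/0.0248)
f = exp(-0.6766) = 0.5083

0.508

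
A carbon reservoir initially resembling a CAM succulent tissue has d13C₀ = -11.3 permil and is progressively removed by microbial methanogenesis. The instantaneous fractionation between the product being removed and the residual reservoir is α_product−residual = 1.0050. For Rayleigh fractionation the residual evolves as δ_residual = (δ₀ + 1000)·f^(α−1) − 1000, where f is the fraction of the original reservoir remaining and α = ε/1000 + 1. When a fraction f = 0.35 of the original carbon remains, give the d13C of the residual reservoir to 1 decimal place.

-16.5 permil

Rayleigh residual: δ_res = (δ₀ + 1000)·f^(α−1) − 1000
α − 1 = 0.00500
f^(α−1) = 0.35^(0.00500) = 0.994765
δ_res = (-11.3 + 1000) × 0.994765 − 1000 = 983.524 − 1000 = -16.48 permil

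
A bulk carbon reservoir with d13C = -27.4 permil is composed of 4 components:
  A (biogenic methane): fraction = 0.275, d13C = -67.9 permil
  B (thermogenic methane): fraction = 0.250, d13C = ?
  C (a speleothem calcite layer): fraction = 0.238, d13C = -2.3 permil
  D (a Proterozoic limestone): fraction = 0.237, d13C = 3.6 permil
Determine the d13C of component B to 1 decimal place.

-36.1 permil

Isotope mass balance: δ_bulk = Σ fᵢ·δᵢ.
-27.4 = 0.275×(-67.9) + 0.250×δ_B + 0.238×(-2.3) + 0.237×(3.6)
0.250·δ_B = -27.4 − (-18.367) = -9.033
δ_B = -9.033 / 0.250 = -36.13 permil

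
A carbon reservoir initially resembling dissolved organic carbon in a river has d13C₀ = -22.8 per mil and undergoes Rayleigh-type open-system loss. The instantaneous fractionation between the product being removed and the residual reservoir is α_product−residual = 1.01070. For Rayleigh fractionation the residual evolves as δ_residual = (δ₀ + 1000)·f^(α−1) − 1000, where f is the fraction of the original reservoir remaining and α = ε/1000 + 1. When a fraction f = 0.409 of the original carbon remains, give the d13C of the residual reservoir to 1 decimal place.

-32.1 per mil

Rayleigh residual: δ_res = (δ₀ + 1000)·f^(α−1) − 1000
α − 1 = 0.01070
f^(α−1) = 0.409^(0.01070) = 0.990479
δ_res = (-22.8 + 1000) × 0.990479 − 1000 = 967.896 − 1000 = -32.10 per mil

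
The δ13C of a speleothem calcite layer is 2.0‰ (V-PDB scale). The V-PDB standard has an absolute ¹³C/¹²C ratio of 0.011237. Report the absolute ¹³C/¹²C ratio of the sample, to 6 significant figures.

R_sample = R_standard × (δ13C/1000 + 1)
R_sample = 0.011237 × (2.0/1000 + 1) = 0.011237 × 1.002000
R_sample = 0.0112595

0.0112595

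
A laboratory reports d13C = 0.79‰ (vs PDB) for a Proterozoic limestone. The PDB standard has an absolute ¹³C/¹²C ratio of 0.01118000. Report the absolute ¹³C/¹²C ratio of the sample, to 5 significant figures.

0.011189

R_sample = R_standard × (d13C/1000 + 1)
R_sample = 0.01118000 × (0.79/1000 + 1) = 0.01118000 × 1.000790
R_sample = 0.0111888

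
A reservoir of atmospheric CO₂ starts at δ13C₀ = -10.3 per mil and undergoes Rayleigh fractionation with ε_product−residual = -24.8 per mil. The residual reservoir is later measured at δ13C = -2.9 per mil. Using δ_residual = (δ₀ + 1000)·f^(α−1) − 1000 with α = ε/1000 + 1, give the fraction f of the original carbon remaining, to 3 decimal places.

α − 1 = ε/1000 = -0.0248
(δ_res + 1000)/(δ₀ + 1000) = (-2.9 + 1000)/(-10.3 + 1000) = 997.1/989.7 = 1.007477
f = 1.007477^(1/-0.0248) = exp(ln(1.007477)/-0.0248) = exp(0.00745/-0.0248)
f = exp(-0.3004) = 0.7405

0.741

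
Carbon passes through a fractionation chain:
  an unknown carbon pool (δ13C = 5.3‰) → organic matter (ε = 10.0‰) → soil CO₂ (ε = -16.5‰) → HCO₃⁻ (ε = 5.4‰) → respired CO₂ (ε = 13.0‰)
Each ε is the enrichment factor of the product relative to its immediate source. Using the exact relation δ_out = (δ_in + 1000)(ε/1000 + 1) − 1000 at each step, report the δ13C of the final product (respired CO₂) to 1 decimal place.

step 1: δ = (5.30 + 1000)·(10.0/1000 + 1) − 1000 = 15.35‰
step 2: δ = (15.35 + 1000)·(-16.5/1000 + 1) − 1000 = -1.40‰
step 3: δ = (-1.40 + 1000)·(5.4/1000 + 1) − 1000 = 3.99‰
step 4: δ = (3.99 + 1000)·(13.0/1000 + 1) − 1000 = 17.04‰

17.0‰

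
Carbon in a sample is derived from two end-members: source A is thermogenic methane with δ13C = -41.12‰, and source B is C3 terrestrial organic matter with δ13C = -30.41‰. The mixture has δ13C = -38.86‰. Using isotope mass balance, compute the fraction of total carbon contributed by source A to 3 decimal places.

δ_mix = f_A·δ_A + (1 − f_A)·δ_B  ⇒  f_A = (δ_mix − δ_B)/(δ_A − δ_B)
f_A = (-38.86 − (-30.41)) / (-41.12 − (-30.41))
f_A = -8.45 / -10.71 = 0.7890

0.789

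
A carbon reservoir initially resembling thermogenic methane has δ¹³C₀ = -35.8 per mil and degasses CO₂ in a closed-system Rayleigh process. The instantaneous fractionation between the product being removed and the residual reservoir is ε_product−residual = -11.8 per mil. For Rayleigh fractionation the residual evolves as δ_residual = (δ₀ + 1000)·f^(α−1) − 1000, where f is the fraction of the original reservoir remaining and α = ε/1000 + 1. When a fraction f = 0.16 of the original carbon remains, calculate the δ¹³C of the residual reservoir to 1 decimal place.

-14.7 per mil

Rayleigh residual: δ_res = (δ₀ + 1000)·f^(α−1) − 1000
α = ε/1000 + 1 = 0.98820, so α − 1 = -0.01180
f^(α−1) = 0.16^(-0.01180) = 1.021860
δ_res = (-35.8 + 1000) × 1.021860 − 1000 = 985.277 − 1000 = -14.72 per mil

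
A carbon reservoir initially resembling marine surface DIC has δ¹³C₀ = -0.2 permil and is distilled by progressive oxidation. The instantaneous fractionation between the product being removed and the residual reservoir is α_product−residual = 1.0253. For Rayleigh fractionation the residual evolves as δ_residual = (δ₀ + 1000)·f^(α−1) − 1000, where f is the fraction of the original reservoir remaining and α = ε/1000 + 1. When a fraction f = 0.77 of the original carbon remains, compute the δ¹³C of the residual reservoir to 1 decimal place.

Rayleigh residual: δ_res = (δ₀ + 1000)·f^(α−1) − 1000
α − 1 = 0.02530
f^(α−1) = 0.77^(0.02530) = 0.993409
δ_res = (-0.2 + 1000) × 0.993409 − 1000 = 993.211 − 1000 = -6.79 permil

-6.8 permil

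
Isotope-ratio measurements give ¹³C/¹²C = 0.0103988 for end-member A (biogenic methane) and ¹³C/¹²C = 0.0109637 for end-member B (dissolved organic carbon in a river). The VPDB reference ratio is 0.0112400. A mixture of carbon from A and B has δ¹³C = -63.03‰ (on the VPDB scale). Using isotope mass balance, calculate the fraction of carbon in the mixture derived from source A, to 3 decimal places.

δ_A = (0.0103988/0.0112400 − 1)×1000 = (0.925160 − 1)×1000 = -74.840‰
δ_B = (0.0109637/0.0112400 − 1)×1000 = (0.975418 − 1)×1000 = -24.582‰
f_A = (δ_mix − δ_B)/(δ_A − δ_B) = (-63.03 − (-24.582))/(-74.840 − (-24.582))
f_A = -38.448 / -50.258 = 0.7650

0.765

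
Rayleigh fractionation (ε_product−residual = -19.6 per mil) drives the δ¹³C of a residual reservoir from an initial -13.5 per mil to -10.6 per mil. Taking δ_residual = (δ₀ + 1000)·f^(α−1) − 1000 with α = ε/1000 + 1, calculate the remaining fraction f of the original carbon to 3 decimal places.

0.861

α − 1 = ε/1000 = -0.0196
(δ_res + 1000)/(δ₀ + 1000) = (-10.6 + 1000)/(-13.5 + 1000) = 989.4/986.5 = 1.002940
f = 1.002940^(1/-0.0196) = exp(ln(1.002940)/-0.0196) = exp(0.00294/-0.0196)
f = exp(-0.1498) = 0.8609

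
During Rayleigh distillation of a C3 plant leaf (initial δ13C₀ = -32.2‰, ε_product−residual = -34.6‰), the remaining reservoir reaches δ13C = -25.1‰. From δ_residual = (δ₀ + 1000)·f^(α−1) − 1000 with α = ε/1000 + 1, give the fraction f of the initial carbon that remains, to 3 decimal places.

0.810

α − 1 = ε/1000 = -0.0346
(δ_res + 1000)/(δ₀ + 1000) = (-25.1 + 1000)/(-32.2 + 1000) = 974.9/967.8 = 1.007336
f = 1.007336^(1/-0.0346) = exp(ln(1.007336)/-0.0346) = exp(0.00731/-0.0346)
f = exp(-0.2113) = 0.8096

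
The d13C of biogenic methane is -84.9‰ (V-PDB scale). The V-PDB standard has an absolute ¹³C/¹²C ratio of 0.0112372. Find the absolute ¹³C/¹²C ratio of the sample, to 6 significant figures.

0.0102832

R_sample = R_standard × (d13C/1000 + 1)
R_sample = 0.0112372 × (-84.9/1000 + 1) = 0.0112372 × 0.915100
R_sample = 0.0102832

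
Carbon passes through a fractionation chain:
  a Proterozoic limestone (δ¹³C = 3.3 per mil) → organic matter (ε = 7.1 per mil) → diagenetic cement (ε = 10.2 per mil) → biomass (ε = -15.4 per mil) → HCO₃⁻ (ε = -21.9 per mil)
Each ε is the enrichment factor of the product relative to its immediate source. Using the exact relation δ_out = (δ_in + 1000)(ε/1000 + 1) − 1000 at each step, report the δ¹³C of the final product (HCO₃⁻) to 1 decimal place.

step 1: δ = (3.30 + 1000)·(7.1/1000 + 1) − 1000 = 10.42 per mil
step 2: δ = (10.42 + 1000)·(10.2/1000 + 1) − 1000 = 20.73 per mil
step 3: δ = (20.73 + 1000)·(-15.4/1000 + 1) − 1000 = 5.01 per mil
step 4: δ = (5.01 + 1000)·(-21.9/1000 + 1) − 1000 = -17.00 per mil

-17.0 per mil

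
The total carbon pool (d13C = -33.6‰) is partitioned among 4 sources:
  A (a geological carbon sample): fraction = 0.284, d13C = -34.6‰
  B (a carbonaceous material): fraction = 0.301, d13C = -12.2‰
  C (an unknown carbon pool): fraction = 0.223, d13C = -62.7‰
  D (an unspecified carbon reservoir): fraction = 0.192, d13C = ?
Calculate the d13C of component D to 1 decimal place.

Isotope mass balance: δ_bulk = Σ fᵢ·δᵢ.
-33.6 = 0.284×(-34.6) + 0.301×(-12.2) + 0.223×(-62.7) + 0.192×δ_D
0.192·δ_D = -33.6 − (-27.481) = -6.119
δ_D = -6.119 / 0.192 = -31.87‰

-31.9‰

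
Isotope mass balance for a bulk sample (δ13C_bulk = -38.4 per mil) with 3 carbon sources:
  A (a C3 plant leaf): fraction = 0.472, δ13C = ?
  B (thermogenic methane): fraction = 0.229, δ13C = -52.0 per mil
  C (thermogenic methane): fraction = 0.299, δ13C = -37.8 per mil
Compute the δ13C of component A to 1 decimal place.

-32.2 per mil

Isotope mass balance: δ_bulk = Σ fᵢ·δᵢ.
-38.4 = 0.472×δ_A + 0.229×(-52.0) + 0.299×(-37.8)
0.472·δ_A = -38.4 − (-23.210) = -15.190
δ_A = -15.190 / 0.472 = -32.18 per mil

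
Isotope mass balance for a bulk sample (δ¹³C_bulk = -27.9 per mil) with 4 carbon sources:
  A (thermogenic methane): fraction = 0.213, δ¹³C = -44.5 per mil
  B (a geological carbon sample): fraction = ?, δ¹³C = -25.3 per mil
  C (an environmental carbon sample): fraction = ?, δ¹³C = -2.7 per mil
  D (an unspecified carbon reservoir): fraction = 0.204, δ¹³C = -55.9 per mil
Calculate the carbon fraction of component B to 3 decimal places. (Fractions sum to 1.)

0.241

Let f_B and f_C be the unknown fractions; fractions sum to 1 so f_B + f_C = 0.583.
Mass balance: Σ fᵢ·δᵢ = δ_bulk ⇒ f_B·(-25.3) + f_C·(-2.7) = -27.9 − (-20.882) = -7.018
Substitute f_C = 0.583 − f_B:
f_B·(-25.3 − -2.7) = -7.018 − 0.583×(-2.7) = -5.444
f_B = -5.444 / -22.6 = 0.2409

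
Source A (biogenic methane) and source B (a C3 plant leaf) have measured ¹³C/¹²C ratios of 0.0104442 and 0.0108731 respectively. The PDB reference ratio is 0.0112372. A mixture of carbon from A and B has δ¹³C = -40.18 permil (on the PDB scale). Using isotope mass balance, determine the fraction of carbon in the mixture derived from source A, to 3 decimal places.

δ_A = (0.0104442/0.0112372 − 1)×1000 = (0.929431 − 1)×1000 = -70.569 permil
δ_B = (0.0108731/0.0112372 − 1)×1000 = (0.967599 − 1)×1000 = -32.401 permil
f_A = (δ_mix − δ_B)/(δ_A − δ_B) = (-40.18 − (-32.401))/(-70.569 − (-32.401))
f_A = -7.779 / -38.168 = 0.2038

0.204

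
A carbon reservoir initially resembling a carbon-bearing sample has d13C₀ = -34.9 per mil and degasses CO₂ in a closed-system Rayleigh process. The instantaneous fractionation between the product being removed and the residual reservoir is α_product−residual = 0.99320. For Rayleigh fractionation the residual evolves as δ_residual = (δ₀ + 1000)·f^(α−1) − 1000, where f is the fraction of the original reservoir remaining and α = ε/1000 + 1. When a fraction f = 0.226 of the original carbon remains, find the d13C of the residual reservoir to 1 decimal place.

-25.1 per mil

Rayleigh residual: δ_res = (δ₀ + 1000)·f^(α−1) − 1000
α − 1 = -0.00680
f^(α−1) = 0.226^(-0.00680) = 1.010164
δ_res = (-34.9 + 1000) × 1.010164 − 1000 = 974.910 − 1000 = -25.09 per mil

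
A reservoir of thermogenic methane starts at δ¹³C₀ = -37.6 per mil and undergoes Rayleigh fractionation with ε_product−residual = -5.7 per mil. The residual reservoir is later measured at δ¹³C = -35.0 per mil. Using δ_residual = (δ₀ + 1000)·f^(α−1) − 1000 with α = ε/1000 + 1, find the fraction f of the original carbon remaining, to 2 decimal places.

0.62

α − 1 = ε/1000 = -0.0057
(δ_res + 1000)/(δ₀ + 1000) = (-35.0 + 1000)/(-37.6 + 1000) = 965.0/962.4 = 1.002702
f = 1.002702^(1/-0.0057) = exp(ln(1.002702)/-0.0057) = exp(0.00270/-0.0057)
f = exp(-0.4733) = 0.6229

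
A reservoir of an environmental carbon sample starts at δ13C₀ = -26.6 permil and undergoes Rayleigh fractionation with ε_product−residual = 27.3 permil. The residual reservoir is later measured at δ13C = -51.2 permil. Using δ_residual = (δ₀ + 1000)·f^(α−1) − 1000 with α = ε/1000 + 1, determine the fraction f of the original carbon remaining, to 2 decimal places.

0.39

α − 1 = ε/1000 = 0.0273
(δ_res + 1000)/(δ₀ + 1000) = (-51.2 + 1000)/(-26.6 + 1000) = 948.8/973.4 = 0.974728
f = 0.974728^(1/0.0273) = exp(ln(0.974728)/0.0273) = exp(-0.02560/0.0273)
f = exp(-0.9376) = 0.3916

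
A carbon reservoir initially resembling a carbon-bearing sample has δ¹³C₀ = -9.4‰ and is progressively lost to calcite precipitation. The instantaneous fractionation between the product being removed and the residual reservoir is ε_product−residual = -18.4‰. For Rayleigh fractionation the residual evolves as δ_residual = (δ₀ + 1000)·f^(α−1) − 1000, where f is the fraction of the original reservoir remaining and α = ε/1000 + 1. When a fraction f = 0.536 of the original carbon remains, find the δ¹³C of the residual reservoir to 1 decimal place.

Rayleigh residual: δ_res = (δ₀ + 1000)·f^(α−1) − 1000
α = ε/1000 + 1 = 0.98160, so α − 1 = -0.01840
f^(α−1) = 0.536^(-0.01840) = 1.011541
δ_res = (-9.4 + 1000) × 1.011541 − 1000 = 1002.032 − 1000 = 2.03‰

2.0‰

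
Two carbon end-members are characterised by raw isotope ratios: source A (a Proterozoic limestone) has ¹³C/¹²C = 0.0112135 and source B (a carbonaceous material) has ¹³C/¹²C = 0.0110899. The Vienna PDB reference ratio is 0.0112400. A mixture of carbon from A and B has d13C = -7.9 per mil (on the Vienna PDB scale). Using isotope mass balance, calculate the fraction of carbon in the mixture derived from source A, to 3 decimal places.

δ_A = (0.0112135/0.0112400 − 1)×1000 = (0.997642 − 1)×1000 = -2.358 per mil
δ_B = (0.0110899/0.0112400 − 1)×1000 = (0.986646 − 1)×1000 = -13.354 per mil
f_A = (δ_mix − δ_B)/(δ_A − δ_B) = (-7.9 − (-13.354))/(-2.358 − (-13.354))
f_A = 5.454 / 10.996 = 0.4960

0.496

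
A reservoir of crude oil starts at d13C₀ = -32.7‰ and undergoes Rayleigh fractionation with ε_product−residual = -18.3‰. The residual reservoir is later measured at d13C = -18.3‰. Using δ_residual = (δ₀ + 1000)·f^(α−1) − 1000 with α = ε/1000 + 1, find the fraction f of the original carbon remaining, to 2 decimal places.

0.45

α − 1 = ε/1000 = -0.0183
(δ_res + 1000)/(δ₀ + 1000) = (-18.3 + 1000)/(-32.7 + 1000) = 981.7/967.3 = 1.014887
f = 1.014887^(1/-0.0183) = exp(ln(1.014887)/-0.0183) = exp(0.01478/-0.0183)
f = exp(-0.8075) = 0.4460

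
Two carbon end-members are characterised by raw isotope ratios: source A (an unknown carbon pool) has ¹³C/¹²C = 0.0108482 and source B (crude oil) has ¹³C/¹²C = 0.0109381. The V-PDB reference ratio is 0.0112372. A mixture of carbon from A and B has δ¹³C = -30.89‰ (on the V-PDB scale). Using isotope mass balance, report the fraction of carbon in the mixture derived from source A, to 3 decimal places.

0.534

δ_A = (0.0108482/0.0112372 − 1)×1000 = (0.965383 − 1)×1000 = -34.617‰
δ_B = (0.0109381/0.0112372 − 1)×1000 = (0.973383 − 1)×1000 = -26.617‰
f_A = (δ_mix − δ_B)/(δ_A − δ_B) = (-30.89 − (-26.617))/(-34.617 − (-26.617))
f_A = -4.273 / -8.000 = 0.5341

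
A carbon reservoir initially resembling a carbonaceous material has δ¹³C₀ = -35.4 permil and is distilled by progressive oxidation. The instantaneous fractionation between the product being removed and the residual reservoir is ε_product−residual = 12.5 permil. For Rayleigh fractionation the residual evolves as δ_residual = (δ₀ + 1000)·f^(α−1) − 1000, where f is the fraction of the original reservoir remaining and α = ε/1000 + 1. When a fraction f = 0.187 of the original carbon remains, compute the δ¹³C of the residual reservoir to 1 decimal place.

-55.4 permil

Rayleigh residual: δ_res = (δ₀ + 1000)·f^(α−1) − 1000
α = ε/1000 + 1 = 1.01250, so α − 1 = 0.01250
f^(α−1) = 0.187^(0.01250) = 0.979260
δ_res = (-35.4 + 1000) × 0.979260 − 1000 = 944.594 − 1000 = -55.41 permil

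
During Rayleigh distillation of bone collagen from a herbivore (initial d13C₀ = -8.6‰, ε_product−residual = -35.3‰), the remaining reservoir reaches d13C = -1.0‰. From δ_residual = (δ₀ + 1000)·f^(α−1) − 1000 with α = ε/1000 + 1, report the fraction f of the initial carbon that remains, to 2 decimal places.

0.81

α − 1 = ε/1000 = -0.0353
(δ_res + 1000)/(δ₀ + 1000) = (-1.0 + 1000)/(-8.6 + 1000) = 999.0/991.4 = 1.007666
f = 1.007666^(1/-0.0353) = exp(ln(1.007666)/-0.0353) = exp(0.00764/-0.0353)
f = exp(-0.2163) = 0.8055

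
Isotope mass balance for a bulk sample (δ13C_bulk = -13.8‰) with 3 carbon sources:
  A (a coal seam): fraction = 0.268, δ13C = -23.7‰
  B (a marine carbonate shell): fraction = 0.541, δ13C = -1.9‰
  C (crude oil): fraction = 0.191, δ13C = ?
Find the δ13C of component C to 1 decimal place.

Isotope mass balance: δ_bulk = Σ fᵢ·δᵢ.
-13.8 = 0.268×(-23.7) + 0.541×(-1.9) + 0.191×δ_C
0.191·δ_C = -13.8 − (-7.380) = -6.421
δ_C = -6.421 / 0.191 = -33.62‰

-33.6‰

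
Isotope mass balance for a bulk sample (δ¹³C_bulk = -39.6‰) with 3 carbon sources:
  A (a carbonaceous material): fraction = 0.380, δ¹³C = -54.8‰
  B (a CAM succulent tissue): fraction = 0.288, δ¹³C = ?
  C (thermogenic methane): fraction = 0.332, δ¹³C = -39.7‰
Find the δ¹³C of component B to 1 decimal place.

Isotope mass balance: δ_bulk = Σ fᵢ·δᵢ.
-39.6 = 0.380×(-54.8) + 0.288×δ_B + 0.332×(-39.7)
0.288·δ_B = -39.6 − (-34.004) = -5.596
δ_B = -5.596 / 0.288 = -19.43‰

-19.4‰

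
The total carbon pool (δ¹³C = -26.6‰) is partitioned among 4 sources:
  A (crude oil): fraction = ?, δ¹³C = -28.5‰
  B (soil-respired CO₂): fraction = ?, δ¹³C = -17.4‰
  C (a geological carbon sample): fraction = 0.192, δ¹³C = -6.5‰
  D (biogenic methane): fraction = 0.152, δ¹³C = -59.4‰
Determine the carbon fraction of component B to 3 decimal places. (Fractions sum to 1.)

Let f_B and f_A be the unknown fractions; fractions sum to 1 so f_B + f_A = 0.656.
Mass balance: Σ fᵢ·δᵢ = δ_bulk ⇒ f_B·(-17.4) + f_A·(-28.5) = -26.6 − (-10.277) = -16.323
Substitute f_A = 0.656 − f_B:
f_B·(-17.4 − -28.5) = -16.323 − 0.656×(-28.5) = 2.373
f_B = 2.373 / 11.1 = 0.2138

0.214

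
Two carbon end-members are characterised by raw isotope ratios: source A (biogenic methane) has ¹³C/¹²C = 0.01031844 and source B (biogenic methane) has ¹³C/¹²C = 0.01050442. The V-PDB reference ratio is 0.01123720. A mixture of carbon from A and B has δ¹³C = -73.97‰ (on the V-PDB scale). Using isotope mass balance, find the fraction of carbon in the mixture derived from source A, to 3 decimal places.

δ_A = (0.01031844/0.01123720 − 1)×1000 = (0.918239 − 1)×1000 = -81.761‰
δ_B = (0.01050442/0.01123720 − 1)×1000 = (0.934790 − 1)×1000 = -65.210‰
f_A = (δ_mix − δ_B)/(δ_A − δ_B) = (-73.97 − (-65.210))/(-81.761 − (-65.210))
f_A = -8.760 / -16.550 = 0.5293

0.529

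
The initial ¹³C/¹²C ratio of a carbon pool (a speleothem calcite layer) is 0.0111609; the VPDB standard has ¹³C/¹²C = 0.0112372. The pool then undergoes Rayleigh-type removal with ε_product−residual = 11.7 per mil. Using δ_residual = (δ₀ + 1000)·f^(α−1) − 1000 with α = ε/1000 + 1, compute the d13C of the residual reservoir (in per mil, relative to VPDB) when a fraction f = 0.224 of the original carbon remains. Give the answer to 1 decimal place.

δ₀ = (0.0111609/0.0112372 − 1)×1000 = (0.993210 − 1)×1000 = -6.790 per mil
α − 1 = ε/1000 = 0.0117
f^(α−1) = 0.224^(0.0117) = 0.982648
δ_res = (-6.790 + 1000) × 0.982648 − 1000 = 975.976 − 1000 = -24.02 per mil

-24.0 per mil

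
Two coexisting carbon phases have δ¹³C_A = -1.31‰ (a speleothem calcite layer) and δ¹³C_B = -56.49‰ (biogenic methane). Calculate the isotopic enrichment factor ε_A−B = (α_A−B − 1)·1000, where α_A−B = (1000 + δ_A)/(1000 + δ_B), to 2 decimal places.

α_A−B = (1000 + -1.31) / (1000 + -56.49) = 998.69 / 943.51 = 1.058484
ε_A−B = (1.058484 − 1) × 1000 = 58.484‰
(The approximation ε ≈ δ_A − δ_B would give 55.18‰.)

58.48‰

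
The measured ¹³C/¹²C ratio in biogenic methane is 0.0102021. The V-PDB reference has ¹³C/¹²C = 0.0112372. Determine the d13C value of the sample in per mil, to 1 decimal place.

d13C = (R_sample / R_standard − 1) × 1000
R_sample / R_standard = 0.0102021 / 0.0112372 = 0.907886
d13C = (0.907886 − 1) × 1000 = -92.11 per mil

-92.1 per mil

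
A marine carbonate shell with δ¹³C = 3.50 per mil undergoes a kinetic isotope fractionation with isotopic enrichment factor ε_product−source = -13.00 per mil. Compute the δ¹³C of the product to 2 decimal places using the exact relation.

-9.55 per mil

Exactly, δ_product = (δ_source + 1000)·(ε/1000 + 1) − 1000.
δ_product = (3.50 + 1000) × (-13.00/1000 + 1) − 1000
δ_product = -9.546 per mil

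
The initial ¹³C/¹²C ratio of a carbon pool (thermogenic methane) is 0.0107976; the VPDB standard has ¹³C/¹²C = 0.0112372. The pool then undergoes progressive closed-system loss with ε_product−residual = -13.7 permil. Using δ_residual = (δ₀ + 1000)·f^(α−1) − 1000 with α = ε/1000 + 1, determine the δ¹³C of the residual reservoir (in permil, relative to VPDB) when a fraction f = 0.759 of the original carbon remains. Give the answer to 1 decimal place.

δ₀ = (0.0107976/0.0112372 − 1)×1000 = (0.960880 − 1)×1000 = -39.120 permil
α − 1 = ε/1000 = -0.0137
f^(α−1) = 0.759^(-0.0137) = 1.003785
δ_res = (-39.120 + 1000) × 1.003785 − 1000 = 964.517 − 1000 = -35.48 permil

-35.5 permil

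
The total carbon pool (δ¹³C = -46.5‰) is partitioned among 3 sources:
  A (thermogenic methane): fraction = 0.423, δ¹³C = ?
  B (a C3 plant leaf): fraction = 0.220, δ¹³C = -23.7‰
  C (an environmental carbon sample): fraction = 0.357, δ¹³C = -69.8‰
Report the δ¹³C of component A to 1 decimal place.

Isotope mass balance: δ_bulk = Σ fᵢ·δᵢ.
-46.5 = 0.423×δ_A + 0.220×(-23.7) + 0.357×(-69.8)
0.423·δ_A = -46.5 − (-30.133) = -16.367
δ_A = -16.367 / 0.423 = -38.69‰

-38.7‰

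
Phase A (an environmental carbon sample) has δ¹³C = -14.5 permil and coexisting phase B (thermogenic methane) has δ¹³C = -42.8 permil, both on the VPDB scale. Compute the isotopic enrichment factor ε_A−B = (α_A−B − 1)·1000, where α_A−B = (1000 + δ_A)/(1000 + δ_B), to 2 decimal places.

29.57 permil

α_A−B = (1000 + -14.5) / (1000 + -42.8) = 985.5 / 957.2 = 1.029565
ε_A−B = (1.029565 − 1) × 1000 = 29.565 permil
(The approximation ε ≈ δ_A − δ_B would give 28.3 permil.)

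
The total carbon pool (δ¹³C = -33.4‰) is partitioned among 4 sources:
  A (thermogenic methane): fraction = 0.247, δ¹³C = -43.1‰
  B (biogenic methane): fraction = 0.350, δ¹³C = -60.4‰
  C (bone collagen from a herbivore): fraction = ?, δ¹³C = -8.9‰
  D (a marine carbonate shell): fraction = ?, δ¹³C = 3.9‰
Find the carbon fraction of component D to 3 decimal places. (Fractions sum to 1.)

0.154

Let f_D and f_C be the unknown fractions; fractions sum to 1 so f_D + f_C = 0.403.
Mass balance: Σ fᵢ·δᵢ = δ_bulk ⇒ f_D·(3.9) + f_C·(-8.9) = -33.4 − (-31.786) = -1.614
Substitute f_C = 0.403 − f_D:
f_D·(3.9 − -8.9) = -1.614 − 0.403×(-8.9) = 1.972
f_D = 1.972 / 12.8 = 0.1541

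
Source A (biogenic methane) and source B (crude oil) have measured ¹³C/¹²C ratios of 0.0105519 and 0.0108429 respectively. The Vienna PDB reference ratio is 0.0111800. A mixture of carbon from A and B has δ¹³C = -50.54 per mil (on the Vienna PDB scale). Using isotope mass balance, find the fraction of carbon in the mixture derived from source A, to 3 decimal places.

0.783

δ_A = (0.0105519/0.0111800 − 1)×1000 = (0.943819 − 1)×1000 = -56.181 per mil
δ_B = (0.0108429/0.0111800 − 1)×1000 = (0.969848 − 1)×1000 = -30.152 per mil
f_A = (δ_mix − δ_B)/(δ_A − δ_B) = (-50.54 − (-30.152))/(-56.181 − (-30.152))
f_A = -20.388 / -26.029 = 0.7833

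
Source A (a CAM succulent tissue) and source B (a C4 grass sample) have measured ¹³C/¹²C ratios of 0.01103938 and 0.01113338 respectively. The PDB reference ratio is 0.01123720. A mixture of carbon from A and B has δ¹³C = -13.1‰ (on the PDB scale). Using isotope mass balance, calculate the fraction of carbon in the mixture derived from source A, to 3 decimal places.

δ_A = (0.01103938/0.01123720 − 1)×1000 = (0.982396 − 1)×1000 = -17.604‰
δ_B = (0.01113338/0.01123720 − 1)×1000 = (0.990761 − 1)×1000 = -9.239‰
f_A = (δ_mix − δ_B)/(δ_A − δ_B) = (-13.1 − (-9.239))/(-17.604 − (-9.239))
f_A = -3.861 / -8.365 = 0.4616

0.462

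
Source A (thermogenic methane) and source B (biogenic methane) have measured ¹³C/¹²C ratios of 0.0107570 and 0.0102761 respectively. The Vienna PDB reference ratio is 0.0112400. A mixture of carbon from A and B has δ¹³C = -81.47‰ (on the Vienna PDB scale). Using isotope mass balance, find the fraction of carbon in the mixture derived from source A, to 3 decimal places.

δ_A = (0.0107570/0.0112400 − 1)×1000 = (0.957028 − 1)×1000 = -42.972‰
δ_B = (0.0102761/0.0112400 − 1)×1000 = (0.914244 − 1)×1000 = -85.756‰
f_A = (δ_mix − δ_B)/(δ_A − δ_B) = (-81.47 − (-85.756))/(-42.972 − (-85.756))
f_A = 4.286 / 42.785 = 0.1002

0.100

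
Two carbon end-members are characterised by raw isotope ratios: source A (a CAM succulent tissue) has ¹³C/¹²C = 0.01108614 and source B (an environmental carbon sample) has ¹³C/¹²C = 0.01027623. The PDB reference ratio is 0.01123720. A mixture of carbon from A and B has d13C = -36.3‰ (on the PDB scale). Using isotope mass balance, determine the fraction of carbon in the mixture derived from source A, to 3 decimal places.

δ_A = (0.01108614/0.01123720 − 1)×1000 = (0.986557 − 1)×1000 = -13.443‰
δ_B = (0.01027623/0.01123720 − 1)×1000 = (0.914483 − 1)×1000 = -85.517‰
f_A = (δ_mix − δ_B)/(δ_A − δ_B) = (-36.3 − (-85.517))/(-13.443 − (-85.517))
f_A = 49.217 / 72.074 = 0.6829

0.683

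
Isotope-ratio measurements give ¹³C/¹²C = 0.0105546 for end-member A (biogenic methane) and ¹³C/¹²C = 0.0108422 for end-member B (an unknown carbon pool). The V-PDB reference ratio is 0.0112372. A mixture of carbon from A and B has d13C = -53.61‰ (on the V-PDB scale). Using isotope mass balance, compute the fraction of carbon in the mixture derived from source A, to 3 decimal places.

δ_A = (0.0105546/0.0112372 − 1)×1000 = (0.939255 − 1)×1000 = -60.745‰
δ_B = (0.0108422/0.0112372 − 1)×1000 = (0.964849 − 1)×1000 = -35.151‰
f_A = (δ_mix − δ_B)/(δ_A − δ_B) = (-53.61 − (-35.151))/(-60.745 − (-35.151))
f_A = -18.459 / -25.594 = 0.7212

0.721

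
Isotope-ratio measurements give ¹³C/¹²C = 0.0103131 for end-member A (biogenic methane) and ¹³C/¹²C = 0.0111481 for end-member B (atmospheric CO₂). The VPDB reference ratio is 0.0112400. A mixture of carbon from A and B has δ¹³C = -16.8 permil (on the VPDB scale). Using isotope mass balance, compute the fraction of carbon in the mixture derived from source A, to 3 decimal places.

δ_A = (0.0103131/0.0112400 − 1)×1000 = (0.917536 − 1)×1000 = -82.464 permil
δ_B = (0.0111481/0.0112400 − 1)×1000 = (0.991824 − 1)×1000 = -8.176 permil
f_A = (δ_mix − δ_B)/(δ_A − δ_B) = (-16.8 − (-8.176))/(-82.464 − (-8.176))
f_A = -8.624 / -74.288 = 0.1161

0.116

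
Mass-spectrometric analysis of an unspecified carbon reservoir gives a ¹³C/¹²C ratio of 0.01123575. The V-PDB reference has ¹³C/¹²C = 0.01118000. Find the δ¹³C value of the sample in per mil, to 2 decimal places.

4.99 per mil

δ¹³C = (R_sample / R_standard − 1) × 1000
R_sample / R_standard = 0.01123575 / 0.01118000 = 1.004987
δ¹³C = (1.004987 − 1) × 1000 = 4.987 per mil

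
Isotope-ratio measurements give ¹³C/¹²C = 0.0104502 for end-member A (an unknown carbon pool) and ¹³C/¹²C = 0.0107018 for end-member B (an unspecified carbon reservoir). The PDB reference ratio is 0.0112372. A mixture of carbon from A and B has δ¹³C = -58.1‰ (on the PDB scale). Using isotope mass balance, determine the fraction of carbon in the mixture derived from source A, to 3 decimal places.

δ_A = (0.0104502/0.0112372 − 1)×1000 = (0.929965 − 1)×1000 = -70.035‰
δ_B = (0.0107018/0.0112372 − 1)×1000 = (0.952355 − 1)×1000 = -47.645‰
f_A = (δ_mix − δ_B)/(δ_A − δ_B) = (-58.1 − (-47.645))/(-70.035 − (-47.645))
f_A = -10.455 / -22.390 = 0.4669

0.467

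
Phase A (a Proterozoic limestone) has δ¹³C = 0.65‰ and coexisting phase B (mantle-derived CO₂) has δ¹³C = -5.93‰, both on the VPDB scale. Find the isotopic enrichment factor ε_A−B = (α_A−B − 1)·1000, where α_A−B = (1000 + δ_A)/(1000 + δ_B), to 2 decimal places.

α_A−B = (1000 + 0.65) / (1000 + -5.93) = 1000.65 / 994.07 = 1.006619
ε_A−B = (1.006619 − 1) × 1000 = 6.619‰
(The approximation ε ≈ δ_A − δ_B would give 6.58‰.)

6.62‰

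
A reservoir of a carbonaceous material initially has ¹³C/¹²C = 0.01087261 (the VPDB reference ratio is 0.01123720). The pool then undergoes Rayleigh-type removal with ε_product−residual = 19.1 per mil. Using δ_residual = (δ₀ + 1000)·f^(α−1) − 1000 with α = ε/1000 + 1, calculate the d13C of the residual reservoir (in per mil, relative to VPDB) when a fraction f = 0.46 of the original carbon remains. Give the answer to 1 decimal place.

δ₀ = (0.01087261/0.01123720 − 1)×1000 = (0.967555 − 1)×1000 = -32.445 per mil
α − 1 = ε/1000 = 0.0191
f^(α−1) = 0.46^(0.0191) = 0.985278
δ_res = (-32.445 + 1000) × 0.985278 − 1000 = 953.310 − 1000 = -46.69 per mil

-46.7 per mil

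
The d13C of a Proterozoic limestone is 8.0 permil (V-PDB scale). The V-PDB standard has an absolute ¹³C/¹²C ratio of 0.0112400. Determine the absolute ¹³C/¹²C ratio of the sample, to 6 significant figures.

0.0113299

R_sample = R_standard × (d13C/1000 + 1)
R_sample = 0.0112400 × (8.0/1000 + 1) = 0.0112400 × 1.008000
R_sample = 0.0113299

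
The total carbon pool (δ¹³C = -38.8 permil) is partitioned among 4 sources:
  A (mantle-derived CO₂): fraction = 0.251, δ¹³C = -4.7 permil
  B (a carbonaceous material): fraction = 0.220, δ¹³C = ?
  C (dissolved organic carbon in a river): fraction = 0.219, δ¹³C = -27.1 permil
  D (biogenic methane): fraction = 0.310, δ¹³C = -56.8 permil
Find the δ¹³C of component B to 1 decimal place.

Isotope mass balance: δ_bulk = Σ fᵢ·δᵢ.
-38.8 = 0.251×(-4.7) + 0.220×δ_B + 0.219×(-27.1) + 0.310×(-56.8)
0.220·δ_B = -38.8 − (-24.723) = -14.077
δ_B = -14.077 / 0.220 = -63.99 permil

-64.0 permil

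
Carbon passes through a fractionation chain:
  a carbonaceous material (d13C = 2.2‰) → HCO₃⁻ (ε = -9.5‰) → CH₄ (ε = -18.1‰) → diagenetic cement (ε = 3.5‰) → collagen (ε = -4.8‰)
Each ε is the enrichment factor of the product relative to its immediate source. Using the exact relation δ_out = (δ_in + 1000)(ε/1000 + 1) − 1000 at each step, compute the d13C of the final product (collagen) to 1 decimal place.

-26.6‰

step 1: δ = (2.20 + 1000)·(-9.5/1000 + 1) − 1000 = -7.32‰
step 2: δ = (-7.32 + 1000)·(-18.1/1000 + 1) − 1000 = -25.29‰
step 3: δ = (-25.29 + 1000)·(3.5/1000 + 1) − 1000 = -21.88‰
step 4: δ = (-21.88 + 1000)·(-4.8/1000 + 1) − 1000 = -26.57‰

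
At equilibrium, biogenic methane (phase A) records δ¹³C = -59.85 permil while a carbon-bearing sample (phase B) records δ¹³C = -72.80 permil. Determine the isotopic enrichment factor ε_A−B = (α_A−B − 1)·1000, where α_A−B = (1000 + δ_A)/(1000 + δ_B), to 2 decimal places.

α_A−B = (1000 + -59.85) / (1000 + -72.80) = 940.15 / 927.20 = 1.013967
ε_A−B = (1.013967 − 1) × 1000 = 13.967 permil
(The approximation ε ≈ δ_A − δ_B would give 12.95 permil.)

13.97 permil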